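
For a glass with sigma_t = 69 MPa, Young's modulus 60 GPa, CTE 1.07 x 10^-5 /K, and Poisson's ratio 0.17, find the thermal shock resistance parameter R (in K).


Thermal shock resistance: R = sigma * (1 - nu) / (E * alpha)
  Numerator = 69 * (1 - 0.17) = 57.27
  Denominator = 60 * 1000 * (1.07 x 10^-5) = 0.642
  R = 57.27 / 0.642 = 89.2 K

89.2 K


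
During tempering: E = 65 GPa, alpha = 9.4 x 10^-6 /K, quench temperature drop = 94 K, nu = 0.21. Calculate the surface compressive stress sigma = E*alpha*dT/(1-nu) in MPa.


Tempering stress: sigma = E * alpha * dT / (1 - nu)
  E (MPa) = 65 * 1000 = 65000
  Numerator = 65000 * (9.4 x 10^-6) * 94 = 57.434
  Denominator = 1 - 0.21 = 0.79
  sigma = 57.434 / 0.79 = 72.7 MPa

72.7 MPa


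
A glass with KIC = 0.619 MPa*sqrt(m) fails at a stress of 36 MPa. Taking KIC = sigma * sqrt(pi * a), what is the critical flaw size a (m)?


Rearrange KIC = sigma * sqrt(pi * a):
  sqrt(pi * a) = KIC / sigma
  sqrt(pi * a) = 0.619 / 36 = 0.017194
  a = (KIC / sigma)^2 / pi
  a = 0.017194^2 / pi = 0.0000941 m

0.0000941 m


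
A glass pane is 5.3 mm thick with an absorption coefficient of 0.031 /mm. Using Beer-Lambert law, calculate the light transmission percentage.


Beer-Lambert law: T = exp(-alpha * thickness)
  exponent = -0.031 * 5.3 = -0.1643
  T = exp(-0.1643) = 0.8485
  Percentage = 0.8485 * 100 = 84.85%

84.85%


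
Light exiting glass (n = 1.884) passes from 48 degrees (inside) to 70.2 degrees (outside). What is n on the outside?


Apply Snell's law: n1 * sin(theta1) = n2 * sin(theta2)
  n2 = n1 * sin(theta1) / sin(theta2)
  sin(48) = 0.743145
  sin(70.2) = 0.940881
  n2 = 1.884 * 0.743145 / 0.940881 = 1.4881

1.4881


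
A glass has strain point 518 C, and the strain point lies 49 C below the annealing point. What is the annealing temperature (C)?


T_anneal = T_strain + gap:
  T_anneal = 518 + 49 = 567 C

567 C


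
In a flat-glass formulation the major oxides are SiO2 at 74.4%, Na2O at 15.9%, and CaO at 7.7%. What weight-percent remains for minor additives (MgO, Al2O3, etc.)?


Sum the three major oxides:
  SiO2 + Na2O + CaO = 74.4 + 15.9 + 7.7 = 98.0%
Subtract from 100%:
  Others = 100 - 98.0 = 2.0%

2.0%


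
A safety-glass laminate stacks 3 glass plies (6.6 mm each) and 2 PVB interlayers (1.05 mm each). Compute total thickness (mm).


Total thickness = glass contribution + PVB contribution
  Glass: 3 * 6.6 = 19.8 mm
  PVB: 2 * 1.05 = 2.1 mm
  Total = 19.8 + 2.1 = 21.9 mm

21.9 mm


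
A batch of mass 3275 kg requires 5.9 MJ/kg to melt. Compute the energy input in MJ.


Total energy = mass * specific energy
  E = 3275 * 5.9 = 19322.5 MJ

19322.5 MJ


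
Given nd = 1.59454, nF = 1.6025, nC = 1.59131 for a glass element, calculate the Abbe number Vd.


Abbe number formula: Vd = (nd - 1) / (nF - nC)
  nd - 1 = 1.59454 - 1 = 0.59454
  nF - nC = 1.6025 - 1.59131 = 0.01119
  Vd = 0.59454 / 0.01119 = 53.13

53.13


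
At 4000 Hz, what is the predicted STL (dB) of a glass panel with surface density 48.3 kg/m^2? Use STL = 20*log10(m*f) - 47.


Mass law: STL = 20 * log10(m * f) - 47
  m * f = 48.3 * 4000 = 193200
  log10(193200) = 5.28601
  STL = 20 * 5.28601 - 47 = 105.7202 - 47 = 58.7 dB

58.7 dB


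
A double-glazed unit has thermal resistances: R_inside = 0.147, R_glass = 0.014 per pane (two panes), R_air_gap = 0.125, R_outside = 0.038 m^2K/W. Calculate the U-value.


Total thermal resistance (series):
  R_total = R_in + R_glass + R_air + R_glass + R_out
  R_total = 0.147 + 0.014 + 0.125 + 0.014 + 0.038 = 0.338 m^2K/W
U-value = 1 / R_total = 1 / 0.338 = 2.959 W/m^2K

2.959 W/m^2K


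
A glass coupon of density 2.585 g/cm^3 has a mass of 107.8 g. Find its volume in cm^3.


Rearrange rho = m / V:
  V = m / rho
  V = 107.8 / 2.585 = 41.702 cm^3

41.702 cm^3


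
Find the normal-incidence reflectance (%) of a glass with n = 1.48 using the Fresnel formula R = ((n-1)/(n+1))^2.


Fresnel reflectance at normal incidence:
  R = ((n - 1)/(n + 1))^2
  (n - 1)/(n + 1) = (1.48 - 1)/(1.48 + 1) = 0.193548
  R = 0.193548^2 = 0.0374608
  R(%) = 0.0374608 * 100 = 3.746%

3.746%


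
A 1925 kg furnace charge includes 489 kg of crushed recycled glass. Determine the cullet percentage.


Cullet ratio = (cullet mass / total batch mass) * 100
  Ratio = 489 / 1925 * 100 = 25.4%

25.4%


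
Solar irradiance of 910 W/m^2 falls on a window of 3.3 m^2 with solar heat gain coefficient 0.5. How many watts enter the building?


Solar heat gain: Q = Area * SHGC * Irradiance
  Q = 3.3 * 0.5 * 910 = 1501.5 W

1501.5 W


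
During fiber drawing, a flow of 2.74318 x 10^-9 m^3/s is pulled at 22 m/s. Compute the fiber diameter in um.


Cross-sectional area from continuity:
  A = Q / v = 2.74318 x 10^-9 / 22 = 1.2469 x 10^-10 m^2
Diameter from circular cross-section:
  d = sqrt(4A / pi) * 10^6 (m -> um)
  d = sqrt(4 * 1.2469 x 10^-10 / pi) * 10^6 = 12.6 um

12.6 um


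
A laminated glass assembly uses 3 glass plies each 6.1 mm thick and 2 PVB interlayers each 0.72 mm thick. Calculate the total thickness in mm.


Total thickness = glass contribution + PVB contribution
  Glass: 3 * 6.1 = 18.3 mm
  PVB: 2 * 0.72 = 1.44 mm
  Total = 18.3 + 1.44 = 19.74 mm

19.74 mm


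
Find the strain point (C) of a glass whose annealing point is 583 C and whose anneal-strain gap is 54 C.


Strain point = annealing point - difference:
  T_strain = 583 - 54 = 529 C

529 C


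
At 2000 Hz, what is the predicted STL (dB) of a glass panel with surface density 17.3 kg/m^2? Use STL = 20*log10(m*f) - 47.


Mass law: STL = 20 * log10(m * f) - 47
  m * f = 17.3 * 2000 = 34600
  log10(34600) = 4.53908
  STL = 20 * 4.53908 - 47 = 90.7816 - 47 = 43.8 dB

43.8 dB


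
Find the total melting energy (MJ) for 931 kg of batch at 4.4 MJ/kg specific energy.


Total energy = mass * specific energy
  E = 931 * 4.4 = 4096.4 MJ

4096.4 MJ


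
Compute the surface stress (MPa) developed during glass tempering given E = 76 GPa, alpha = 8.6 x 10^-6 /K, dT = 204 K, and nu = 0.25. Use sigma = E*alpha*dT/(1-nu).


Tempering stress: sigma = E * alpha * dT / (1 - nu)
  E (MPa) = 76 * 1000 = 76000
  Numerator = 76000 * (8.6 x 10^-6) * 204 = 133.3344
  Denominator = 1 - 0.25 = 0.75
  sigma = 133.3344 / 0.75 = 177.8 MPa

177.8 MPa


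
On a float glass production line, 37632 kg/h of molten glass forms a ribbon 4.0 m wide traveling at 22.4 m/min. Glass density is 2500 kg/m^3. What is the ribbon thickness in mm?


Ribbon cross-section from mass balance:
  Volume rate = throughput / density = 37632 / 2500 = 15.0528 m^3/h
  thickness = volume rate / (speed * 60 * width), i.e.
  thickness = throughput / (60 * speed * width * density) * 1000
  thickness = 37632 / (60 * 22.4 * 4.0 * 2500) * 1000 = 2.8 mm

2.8 mm


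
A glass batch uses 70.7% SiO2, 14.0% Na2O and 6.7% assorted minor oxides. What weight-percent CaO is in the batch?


Pieces sum to 100%:
  CaO = 100 - (SiO2 + Na2O + others)
  CaO = 100 - (70.7 + 14.0 + 6.7) = 8.6%

8.6%


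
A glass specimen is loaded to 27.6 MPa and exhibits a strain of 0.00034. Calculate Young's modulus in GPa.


Young's modulus: E = stress / strain
  E = 27.6 MPa / 0.00034 = 81176.47 MPa
Convert to GPa: 81176.47 / 1000 = 81.18 GPa

81.18 GPa


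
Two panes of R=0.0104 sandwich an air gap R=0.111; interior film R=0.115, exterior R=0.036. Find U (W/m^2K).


Total thermal resistance (series):
  R_total = R_in + R_glass + R_air + R_glass + R_out
  R_total = 0.115 + 0.0104 + 0.111 + 0.0104 + 0.036 = 0.2828 m^2K/W
U-value = 1 / R_total = 1 / 0.2828 = 3.536 W/m^2K

3.536 W/m^2K


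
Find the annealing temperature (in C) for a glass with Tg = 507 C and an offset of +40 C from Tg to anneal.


The annealing temperature is Tg plus the offset:
  T_anneal = 507 + 40 = 547 C

547 C


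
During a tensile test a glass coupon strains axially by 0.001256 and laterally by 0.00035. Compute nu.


Poisson's ratio: nu = lateral strain / axial strain
  nu = 0.00035 / 0.001256 = 0.2787

0.2787


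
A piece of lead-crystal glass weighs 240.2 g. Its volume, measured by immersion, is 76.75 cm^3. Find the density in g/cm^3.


Use the definition of density:
  rho = mass / volume
  rho = 240.2 / 76.75 = 3.13 g/cm^3

3.13 g/cm^3


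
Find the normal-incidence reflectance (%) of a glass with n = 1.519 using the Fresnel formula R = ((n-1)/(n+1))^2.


Fresnel reflectance at normal incidence:
  R = ((n - 1)/(n + 1))^2
  (n - 1)/(n + 1) = (1.519 - 1)/(1.519 + 1) = 0.206034
  R = 0.206034^2 = 0.04245
  R(%) = 0.04245 * 100 = 4.245%

4.245%


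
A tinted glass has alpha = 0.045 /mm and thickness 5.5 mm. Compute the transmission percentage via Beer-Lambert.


Beer-Lambert law: T = exp(-alpha * thickness)
  exponent = -0.045 * 5.5 = -0.2475
  T = exp(-0.2475) = 0.7808
  Percentage = 0.7808 * 100 = 78.08%

78.08%


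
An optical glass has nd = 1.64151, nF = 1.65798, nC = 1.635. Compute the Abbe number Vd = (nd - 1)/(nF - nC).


Abbe number formula: Vd = (nd - 1) / (nF - nC)
  nd - 1 = 1.64151 - 1 = 0.64151
  nF - nC = 1.65798 - 1.635 = 0.02298
  Vd = 0.64151 / 0.02298 = 27.92

27.92


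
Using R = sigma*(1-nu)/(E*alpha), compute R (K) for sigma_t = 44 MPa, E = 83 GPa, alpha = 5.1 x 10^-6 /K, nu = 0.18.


Thermal shock resistance: R = sigma * (1 - nu) / (E * alpha)
  Numerator = 44 * (1 - 0.18) = 36.08
  Denominator = 83 * 1000 * (5.1 x 10^-6) = 0.4233
  R = 36.08 / 0.4233 = 85.2 K

85.2 K


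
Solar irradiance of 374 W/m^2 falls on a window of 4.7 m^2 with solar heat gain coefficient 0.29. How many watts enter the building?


Solar heat gain: Q = Area * SHGC * Irradiance
  Q = 4.7 * 0.29 * 374 = 509.8 W

509.8 W


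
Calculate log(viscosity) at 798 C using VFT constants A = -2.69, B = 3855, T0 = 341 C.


VFT equation: log(eta) = A + B / (T - T0)
  T - T0 = 798 - 341 = 457
  B / (T - T0) = 3855 / 457 = 8.435
  log(eta) = -2.69 + 8.435 = 5.745

5.745


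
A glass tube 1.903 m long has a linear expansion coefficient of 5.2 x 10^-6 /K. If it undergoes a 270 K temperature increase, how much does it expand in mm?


Thermal expansion formula: dL = alpha * L0 * dT
  dL = (5.2 x 10^-6) * 1.903 * 270 = 0.00267181 m
Convert to mm: 0.00267181 * 1000 = 2.6718 mm

2.6718 mm


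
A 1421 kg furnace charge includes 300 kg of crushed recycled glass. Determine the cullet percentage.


Cullet ratio = (cullet mass / total batch mass) * 100
  Ratio = 300 / 1421 * 100 = 21.11%

21.11%


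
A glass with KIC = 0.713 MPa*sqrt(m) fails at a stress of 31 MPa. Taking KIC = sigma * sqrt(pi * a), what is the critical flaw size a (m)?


Rearrange KIC = sigma * sqrt(pi * a):
  sqrt(pi * a) = KIC / sigma
  sqrt(pi * a) = 0.713 / 31 = 0.023
  a = (KIC / sigma)^2 / pi
  a = 0.023^2 / pi = 0.0001684 m

0.0001684 m


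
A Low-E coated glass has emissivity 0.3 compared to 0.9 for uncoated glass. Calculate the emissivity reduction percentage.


Percentage reduction = (1 - coated/uncoated) * 100
  Ratio = 0.3 / 0.9 = 0.3333
  Reduction = (1 - 0.3333) * 100 = 66.7%

66.7%


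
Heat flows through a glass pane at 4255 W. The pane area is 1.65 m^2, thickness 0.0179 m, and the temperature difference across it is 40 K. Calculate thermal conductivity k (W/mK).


Fourier's law rearranged: k = Q * t / (A * dT)
  Numerator = 4255 * 0.0179 = 76.1645
  Denominator = 1.65 * 40 = 66.0
  k = 76.1645 / 66.0 = 1.154 W/mK

1.154 W/mK


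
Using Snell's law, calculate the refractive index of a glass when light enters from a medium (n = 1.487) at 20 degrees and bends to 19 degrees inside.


Apply Snell's law: n1 * sin(theta1) = n2 * sin(theta2)
  n2 = n1 * sin(theta1) / sin(theta2)
  sin(20) = 0.34202
  sin(19) = 0.325568
  n2 = 1.487 * 0.34202 / 0.325568 = 1.5621

1.5621


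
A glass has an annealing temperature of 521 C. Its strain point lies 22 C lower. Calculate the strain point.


Strain point = annealing point - difference:
  T_strain = 521 - 22 = 499 C

499 C


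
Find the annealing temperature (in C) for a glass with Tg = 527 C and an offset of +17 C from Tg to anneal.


The annealing temperature is Tg plus the offset:
  T_anneal = 527 + 17 = 544 C

544 C


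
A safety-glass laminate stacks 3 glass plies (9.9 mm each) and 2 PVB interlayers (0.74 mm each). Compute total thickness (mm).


Total thickness = glass contribution + PVB contribution
  Glass: 3 * 9.9 = 29.7 mm
  PVB: 2 * 0.74 = 1.48 mm
  Total = 29.7 + 1.48 = 31.18 mm

31.18 mm


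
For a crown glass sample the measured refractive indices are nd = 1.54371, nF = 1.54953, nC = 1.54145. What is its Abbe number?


Abbe number formula: Vd = (nd - 1) / (nF - nC)
  nd - 1 = 1.54371 - 1 = 0.54371
  nF - nC = 1.54953 - 1.54145 = 0.00808
  Vd = 0.54371 / 0.00808 = 67.29

67.29


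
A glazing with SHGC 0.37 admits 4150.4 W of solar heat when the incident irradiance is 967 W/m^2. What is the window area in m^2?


Rearrange Q = Area * SHGC * Irradiance:
  Area = Q / (SHGC * Irradiance)
  Area = 4150.4 / (0.37 * 967) = 11.6 m^2

11.6 m^2


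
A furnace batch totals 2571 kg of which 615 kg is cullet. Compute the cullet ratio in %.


Cullet ratio = (cullet mass / total batch mass) * 100
  Ratio = 615 / 2571 * 100 = 23.92%

23.92%


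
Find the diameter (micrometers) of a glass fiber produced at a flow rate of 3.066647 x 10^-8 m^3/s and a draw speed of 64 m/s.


Cross-sectional area from continuity:
  A = Q / v = 3.066647 x 10^-8 / 64 = 4.791636 x 10^-10 m^2
Diameter from circular cross-section:
  d = sqrt(4A / pi) * 10^6 (m -> um)
  d = sqrt(4 * 4.791636 x 10^-10 / pi) * 10^6 = 24.7 um

24.7 um


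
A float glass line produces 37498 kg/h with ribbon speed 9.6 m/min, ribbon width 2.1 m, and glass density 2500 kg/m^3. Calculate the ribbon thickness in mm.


Ribbon cross-section from mass balance:
  Volume rate = throughput / density = 37498 / 2500 = 14.9992 m^3/h
  thickness = volume rate / (speed * 60 * width), i.e.
  thickness = throughput / (60 * speed * width * density) * 1000
  thickness = 37498 / (60 * 9.6 * 2.1 * 2500) * 1000 = 12.4 mm

12.4 mm


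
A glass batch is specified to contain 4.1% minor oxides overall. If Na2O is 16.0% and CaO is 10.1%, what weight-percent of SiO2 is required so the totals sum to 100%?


Known pieces sum to 100%:
  SiO2 = 100 - (others + Na2O + CaO)
  SiO2 = 100 - (4.1 + 16.0 + 10.1) = 69.8%

69.8%


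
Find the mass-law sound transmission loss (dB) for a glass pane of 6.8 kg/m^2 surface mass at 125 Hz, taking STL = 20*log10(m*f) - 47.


Mass law: STL = 20 * log10(m * f) - 47
  m * f = 6.8 * 125 = 850
  log10(850) = 2.92942
  STL = 20 * 2.92942 - 47 = 58.5884 - 47 = 11.6 dB

11.6 dB


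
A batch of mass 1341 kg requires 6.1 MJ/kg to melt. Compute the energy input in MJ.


Total energy = mass * specific energy
  E = 1341 * 6.1 = 8180.1 MJ

8180.1 MJ


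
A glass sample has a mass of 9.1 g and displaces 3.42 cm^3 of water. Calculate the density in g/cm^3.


Use the definition of density:
  rho = mass / volume
  rho = 9.1 / 3.42 = 2.661 g/cm^3

2.661 g/cm^3


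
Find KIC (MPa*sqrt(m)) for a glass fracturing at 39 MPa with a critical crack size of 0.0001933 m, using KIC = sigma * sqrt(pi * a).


Fracture toughness: KIC = sigma * sqrt(pi * a)
  pi * a = pi * 0.0001933 = 0.00060727
  sqrt(pi * a) = 0.024643
  KIC = 39 * 0.024643 = 0.961 MPa*sqrt(m)

0.961 MPa*sqrt(m)


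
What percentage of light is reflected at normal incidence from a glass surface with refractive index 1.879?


Fresnel reflectance at normal incidence:
  R = ((n - 1)/(n + 1))^2
  (n - 1)/(n + 1) = (1.879 - 1)/(1.879 + 1) = 0.305314
  R = 0.305314^2 = 0.0932166
  R(%) = 0.0932166 * 100 = 9.322%

9.322%


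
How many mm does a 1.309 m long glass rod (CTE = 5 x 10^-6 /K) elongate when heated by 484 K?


Thermal expansion formula: dL = alpha * L0 * dT
  dL = (5 x 10^-6) * 1.309 * 484 = 0.00316778 m
Convert to mm: 0.00316778 * 1000 = 3.1678 mm

3.1678 mm


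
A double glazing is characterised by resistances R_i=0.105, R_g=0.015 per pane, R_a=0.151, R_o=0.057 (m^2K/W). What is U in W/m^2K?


Total thermal resistance (series):
  R_total = R_in + R_glass + R_air + R_glass + R_out
  R_total = 0.105 + 0.015 + 0.151 + 0.015 + 0.057 = 0.343 m^2K/W
U-value = 1 / R_total = 1 / 0.343 = 2.915 W/m^2K

2.915 W/m^2K


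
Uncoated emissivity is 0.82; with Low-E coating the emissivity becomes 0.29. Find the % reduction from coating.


Percentage reduction = (1 - coated/uncoated) * 100
  Ratio = 0.29 / 0.82 = 0.3537
  Reduction = (1 - 0.3537) * 100 = 64.6%

64.6%


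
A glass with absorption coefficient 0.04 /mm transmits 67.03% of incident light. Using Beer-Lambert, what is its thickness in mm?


Rearrange T = exp(-alpha * thickness):
  thickness = -ln(T) / alpha
  T = 67.03/100 = 0.6703
  ln(T) = -0.40003
  -ln(T) = 0.40003
  thickness = 0.40003 / 0.04 = 10.0 mm

10.0 mm


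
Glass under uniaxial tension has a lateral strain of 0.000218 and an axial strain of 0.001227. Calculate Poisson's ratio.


Poisson's ratio: nu = lateral strain / axial strain
  nu = 0.000218 / 0.001227 = 0.1777

0.1777


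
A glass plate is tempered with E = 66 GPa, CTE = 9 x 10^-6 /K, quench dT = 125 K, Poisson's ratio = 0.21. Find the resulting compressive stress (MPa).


Tempering stress: sigma = E * alpha * dT / (1 - nu)
  E (MPa) = 66 * 1000 = 66000
  Numerator = 66000 * (9 x 10^-6) * 125 = 74.25
  Denominator = 1 - 0.21 = 0.79
  sigma = 74.25 / 0.79 = 94.0 MPa

94.0 MPa


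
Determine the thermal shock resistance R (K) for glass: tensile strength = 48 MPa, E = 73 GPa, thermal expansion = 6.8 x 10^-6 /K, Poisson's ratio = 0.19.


Thermal shock resistance: R = sigma * (1 - nu) / (E * alpha)
  Numerator = 48 * (1 - 0.19) = 38.88
  Denominator = 73 * 1000 * (6.8 x 10^-6) = 0.4964
  R = 38.88 / 0.4964 = 78.3 K

78.3 K


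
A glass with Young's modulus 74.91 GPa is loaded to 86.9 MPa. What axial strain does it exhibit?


Rearrange E = sigma / epsilon:
  epsilon = sigma / E
  E (MPa) = 74.91 * 1000 = 74910
  epsilon = 86.9 / 74910 = 0.00116

0.00116


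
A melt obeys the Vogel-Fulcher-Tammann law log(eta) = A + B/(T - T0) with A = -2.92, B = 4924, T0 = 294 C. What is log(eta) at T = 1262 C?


VFT equation: log(eta) = A + B / (T - T0)
  T - T0 = 1262 - 294 = 968
  B / (T - T0) = 4924 / 968 = 5.087
  log(eta) = -2.92 + 5.087 = 2.167

2.167


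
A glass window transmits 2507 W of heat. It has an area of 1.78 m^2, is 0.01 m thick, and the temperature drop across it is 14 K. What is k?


Fourier's law rearranged: k = Q * t / (A * dT)
  Numerator = 2507 * 0.01 = 25.07
  Denominator = 1.78 * 14 = 24.92
  k = 25.07 / 24.92 = 1.006 W/mK

1.006 W/mK


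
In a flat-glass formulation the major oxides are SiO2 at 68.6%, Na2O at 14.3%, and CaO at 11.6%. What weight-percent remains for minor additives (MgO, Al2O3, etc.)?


Sum the three major oxides:
  SiO2 + Na2O + CaO = 68.6 + 14.3 + 11.6 = 94.5%
Subtract from 100%:
  Others = 100 - 94.5 = 5.5%

5.5%


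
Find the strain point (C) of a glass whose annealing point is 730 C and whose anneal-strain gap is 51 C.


Strain point = annealing point - difference:
  T_strain = 730 - 51 = 679 C

679 C


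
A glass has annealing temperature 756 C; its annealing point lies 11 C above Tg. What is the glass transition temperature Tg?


Rearrange T_anneal = Tg + offset for Tg:
  Tg = T_anneal - offset = 756 - 11 = 745 C

745 C


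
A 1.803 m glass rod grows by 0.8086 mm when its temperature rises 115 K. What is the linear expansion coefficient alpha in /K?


Rearrange dL = alpha * L0 * dT for alpha:
  alpha = dL / (L0 * dT)
  alpha = (0.8086 / 1000) / (1.803 * 115) = 0.0000039 /K = 3.9 x 10^-6 /K

3.9 x 10^-6 /K


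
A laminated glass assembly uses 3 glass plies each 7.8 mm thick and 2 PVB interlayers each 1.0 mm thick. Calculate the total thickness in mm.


Total thickness = glass contribution + PVB contribution
  Glass: 3 * 7.8 = 23.4 mm
  PVB: 2 * 1.0 = 2.0 mm
  Total = 23.4 + 2.0 = 25.4 mm

25.4 mm


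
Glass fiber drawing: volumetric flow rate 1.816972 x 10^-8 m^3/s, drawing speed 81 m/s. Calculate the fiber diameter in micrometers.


Cross-sectional area from continuity:
  A = Q / v = 1.816972 x 10^-8 / 81 = 2.243175 x 10^-10 m^2
Diameter from circular cross-section:
  d = sqrt(4A / pi) * 10^6 (m -> um)
  d = sqrt(4 * 2.243175 x 10^-10 / pi) * 10^6 = 16.9 um

16.9 um


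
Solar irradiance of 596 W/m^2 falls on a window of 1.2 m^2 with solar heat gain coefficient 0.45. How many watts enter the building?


Solar heat gain: Q = Area * SHGC * Irradiance
  Q = 1.2 * 0.45 * 596 = 321.8 W

321.8 W


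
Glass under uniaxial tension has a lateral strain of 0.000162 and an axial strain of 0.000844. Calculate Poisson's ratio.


Poisson's ratio: nu = lateral strain / axial strain
  nu = 0.000162 / 0.000844 = 0.1919

0.1919


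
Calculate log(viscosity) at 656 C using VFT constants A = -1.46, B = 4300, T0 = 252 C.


VFT equation: log(eta) = A + B / (T - T0)
  T - T0 = 656 - 252 = 404
  B / (T - T0) = 4300 / 404 = 10.644
  log(eta) = -1.46 + 10.644 = 9.184

9.184


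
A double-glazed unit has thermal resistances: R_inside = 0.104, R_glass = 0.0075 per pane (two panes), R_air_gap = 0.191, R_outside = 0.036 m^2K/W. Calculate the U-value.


Total thermal resistance (series):
  R_total = R_in + R_glass + R_air + R_glass + R_out
  R_total = 0.104 + 0.0075 + 0.191 + 0.0075 + 0.036 = 0.346 m^2K/W
U-value = 1 / R_total = 1 / 0.346 = 2.89 W/m^2K

2.89 W/m^2K


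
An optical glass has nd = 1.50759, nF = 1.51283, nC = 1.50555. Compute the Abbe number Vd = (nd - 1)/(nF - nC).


Abbe number formula: Vd = (nd - 1) / (nF - nC)
  nd - 1 = 1.50759 - 1 = 0.50759
  nF - nC = 1.51283 - 1.50555 = 0.00728
  Vd = 0.50759 / 0.00728 = 69.72

69.72


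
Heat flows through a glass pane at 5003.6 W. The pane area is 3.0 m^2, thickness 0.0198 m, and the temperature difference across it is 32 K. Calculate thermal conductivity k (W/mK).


Fourier's law rearranged: k = Q * t / (A * dT)
  Numerator = 5003.6 * 0.0198 = 99.07128
  Denominator = 3.0 * 32 = 96.0
  k = 99.07128 / 96.0 = 1.032 W/mK

1.032 W/mK


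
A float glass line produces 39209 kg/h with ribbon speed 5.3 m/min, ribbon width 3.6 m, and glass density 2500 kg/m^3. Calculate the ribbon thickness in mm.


Ribbon cross-section from mass balance:
  Volume rate = throughput / density = 39209 / 2500 = 15.6836 m^3/h
  thickness = volume rate / (speed * 60 * width), i.e.
  thickness = throughput / (60 * speed * width * density) * 1000
  thickness = 39209 / (60 * 5.3 * 3.6 * 2500) * 1000 = 13.7 mm

13.7 mm


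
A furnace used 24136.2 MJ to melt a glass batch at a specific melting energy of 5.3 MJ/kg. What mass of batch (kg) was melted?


Rearrange E = m * s for m:
  m = E / s
  m = 24136.2 / 5.3 = 4554.0 kg

4554.0 kg


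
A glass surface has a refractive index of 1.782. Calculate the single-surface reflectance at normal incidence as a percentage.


Fresnel reflectance at normal incidence:
  R = ((n - 1)/(n + 1))^2
  (n - 1)/(n + 1) = (1.782 - 1)/(1.782 + 1) = 0.281093
  R = 0.281093^2 = 0.0790133
  R(%) = 0.0790133 * 100 = 7.901%

7.901%


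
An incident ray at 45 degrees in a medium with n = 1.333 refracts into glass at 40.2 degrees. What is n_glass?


Apply Snell's law: n1 * sin(theta1) = n2 * sin(theta2)
  n2 = n1 * sin(theta1) / sin(theta2)
  sin(45) = 0.707107
  sin(40.2) = 0.645458
  n2 = 1.333 * 0.707107 / 0.645458 = 1.4603

1.4603


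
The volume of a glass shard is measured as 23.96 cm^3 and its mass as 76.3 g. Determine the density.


Use the definition of density:
  rho = mass / volume
  rho = 76.3 / 23.96 = 3.184 g/cm^3

3.184 g/cm^3


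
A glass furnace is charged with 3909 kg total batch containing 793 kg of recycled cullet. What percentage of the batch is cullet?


Cullet ratio = (cullet mass / total batch mass) * 100
  Ratio = 793 / 3909 * 100 = 20.29%

20.29%


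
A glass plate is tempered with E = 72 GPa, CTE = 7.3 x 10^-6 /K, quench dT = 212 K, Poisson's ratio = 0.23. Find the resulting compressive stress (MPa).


Tempering stress: sigma = E * alpha * dT / (1 - nu)
  E (MPa) = 72 * 1000 = 72000
  Numerator = 72000 * (7.3 x 10^-6) * 212 = 111.4272
  Denominator = 1 - 0.23 = 0.77
  sigma = 111.4272 / 0.77 = 144.7 MPa

144.7 MPa


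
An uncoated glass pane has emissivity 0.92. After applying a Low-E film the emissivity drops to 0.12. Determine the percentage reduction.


Percentage reduction = (1 - coated/uncoated) * 100
  Ratio = 0.12 / 0.92 = 0.1304
  Reduction = (1 - 0.1304) * 100 = 87.0%

87.0%


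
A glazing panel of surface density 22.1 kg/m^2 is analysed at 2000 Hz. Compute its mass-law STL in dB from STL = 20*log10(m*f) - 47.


Mass law: STL = 20 * log10(m * f) - 47
  m * f = 22.1 * 2000 = 44200
  log10(44200) = 4.64542
  STL = 20 * 4.64542 - 47 = 92.9084 - 47 = 45.9 dB

45.9 dB


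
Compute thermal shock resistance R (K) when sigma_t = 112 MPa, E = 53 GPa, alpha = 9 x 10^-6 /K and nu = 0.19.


Thermal shock resistance: R = sigma * (1 - nu) / (E * alpha)
  Numerator = 112 * (1 - 0.19) = 90.72
  Denominator = 53 * 1000 * (9 x 10^-6) = 0.477
  R = 90.72 / 0.477 = 190.2 K

190.2 K


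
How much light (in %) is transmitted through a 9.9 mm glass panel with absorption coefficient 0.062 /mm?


Beer-Lambert law: T = exp(-alpha * thickness)
  exponent = -0.062 * 9.9 = -0.6138
  T = exp(-0.6138) = 0.5413
  Percentage = 0.5413 * 100 = 54.13%

54.13%


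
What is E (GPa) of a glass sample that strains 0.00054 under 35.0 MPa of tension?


Young's modulus: E = stress / strain
  E = 35.0 MPa / 0.00054 = 64814.81 MPa
Convert to GPa: 64814.81 / 1000 = 64.81 GPa

64.81 GPa


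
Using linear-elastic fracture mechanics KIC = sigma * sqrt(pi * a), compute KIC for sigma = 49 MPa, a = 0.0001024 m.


Fracture toughness: KIC = sigma * sqrt(pi * a)
  pi * a = pi * 0.0001024 = 0.000321699
  sqrt(pi * a) = 0.017936
  KIC = 49 * 0.017936 = 0.879 MPa*sqrt(m)

0.879 MPa*sqrt(m)


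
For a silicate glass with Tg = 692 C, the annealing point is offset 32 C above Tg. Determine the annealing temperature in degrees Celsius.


The annealing temperature is Tg plus the offset:
  T_anneal = 692 + 32 = 724 C

724 C


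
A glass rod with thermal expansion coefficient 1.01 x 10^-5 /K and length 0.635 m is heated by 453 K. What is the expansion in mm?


Thermal expansion formula: dL = alpha * L0 * dT
  dL = (1.01 x 10^-5) * 0.635 * 453 = 0.00290532 m
Convert to mm: 0.00290532 * 1000 = 2.9053 mm

2.9053 mm


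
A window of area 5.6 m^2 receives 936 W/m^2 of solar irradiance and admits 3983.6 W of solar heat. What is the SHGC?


Rearrange Q = Area * SHGC * Irradiance:
  SHGC = Q / (Area * Irradiance)
  SHGC = 3983.6 / (5.6 * 936) = 0.76

0.76


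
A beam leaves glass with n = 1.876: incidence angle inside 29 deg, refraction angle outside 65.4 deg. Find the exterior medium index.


Apply Snell's law: n1 * sin(theta1) = n2 * sin(theta2)
  n2 = n1 * sin(theta1) / sin(theta2)
  sin(29) = 0.48481
  sin(65.4) = 0.909236
  n2 = 1.876 * 0.48481 / 0.909236 = 1.0003

1.0003


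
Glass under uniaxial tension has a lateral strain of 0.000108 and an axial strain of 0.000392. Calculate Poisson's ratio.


Poisson's ratio: nu = lateral strain / axial strain
  nu = 0.000108 / 0.000392 = 0.2755

0.2755


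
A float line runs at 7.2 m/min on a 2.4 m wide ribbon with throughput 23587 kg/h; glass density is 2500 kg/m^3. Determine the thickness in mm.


Ribbon cross-section from mass balance:
  Volume rate = throughput / density = 23587 / 2500 = 9.4348 m^3/h
  thickness = volume rate / (speed * 60 * width), i.e.
  thickness = throughput / (60 * speed * width * density) * 1000
  thickness = 23587 / (60 * 7.2 * 2.4 * 2500) * 1000 = 9.1 mm

9.1 mm


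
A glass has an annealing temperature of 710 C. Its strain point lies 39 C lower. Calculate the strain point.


Strain point = annealing point - difference:
  T_strain = 710 - 39 = 671 C

671 C


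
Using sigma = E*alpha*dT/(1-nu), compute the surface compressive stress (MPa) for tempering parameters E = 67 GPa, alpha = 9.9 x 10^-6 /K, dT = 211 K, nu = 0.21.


Tempering stress: sigma = E * alpha * dT / (1 - nu)
  E (MPa) = 67 * 1000 = 67000
  Numerator = 67000 * (9.9 x 10^-6) * 211 = 139.9563
  Denominator = 1 - 0.21 = 0.79
  sigma = 139.9563 / 0.79 = 177.2 MPa

177.2 MPa


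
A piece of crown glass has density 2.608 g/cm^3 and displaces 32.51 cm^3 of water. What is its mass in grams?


Rearrange rho = m / V:
  m = rho * V
  m = 2.608 * 32.51 = 84.786 g

84.786 g


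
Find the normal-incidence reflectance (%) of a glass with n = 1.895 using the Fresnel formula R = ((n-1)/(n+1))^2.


Fresnel reflectance at normal incidence:
  R = ((n - 1)/(n + 1))^2
  (n - 1)/(n + 1) = (1.895 - 1)/(1.895 + 1) = 0.309154
  R = 0.309154^2 = 0.0955762
  R(%) = 0.0955762 * 100 = 9.558%

9.558%


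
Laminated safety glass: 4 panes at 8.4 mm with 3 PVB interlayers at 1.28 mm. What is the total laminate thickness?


Total thickness = glass contribution + PVB contribution
  Glass: 4 * 8.4 = 33.6 mm
  PVB: 3 * 1.28 = 3.84 mm
  Total = 33.6 + 3.84 = 37.44 mm

37.44 mm


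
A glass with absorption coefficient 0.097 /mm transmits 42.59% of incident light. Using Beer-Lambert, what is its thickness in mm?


Rearrange T = exp(-alpha * thickness):
  thickness = -ln(T) / alpha
  T = 42.59/100 = 0.4259
  ln(T) = -0.85355
  -ln(T) = 0.85355
  thickness = 0.85355 / 0.097 = 8.8 mm

8.8 mm


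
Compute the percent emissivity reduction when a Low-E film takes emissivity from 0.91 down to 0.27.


Percentage reduction = (1 - coated/uncoated) * 100
  Ratio = 0.27 / 0.91 = 0.2967
  Reduction = (1 - 0.2967) * 100 = 70.3%

70.3%


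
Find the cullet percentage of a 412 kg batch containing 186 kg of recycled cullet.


Cullet ratio = (cullet mass / total batch mass) * 100
  Ratio = 186 / 412 * 100 = 45.15%

45.15%


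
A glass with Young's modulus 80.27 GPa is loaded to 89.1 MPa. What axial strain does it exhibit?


Rearrange E = sigma / epsilon:
  epsilon = sigma / E
  E (MPa) = 80.27 * 1000 = 80270
  epsilon = 89.1 / 80270 = 0.00111

0.00111


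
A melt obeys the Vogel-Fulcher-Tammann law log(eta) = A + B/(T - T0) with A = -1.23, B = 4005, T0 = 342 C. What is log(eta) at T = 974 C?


VFT equation: log(eta) = A + B / (T - T0)
  T - T0 = 974 - 342 = 632
  B / (T - T0) = 4005 / 632 = 6.337
  log(eta) = -1.23 + 6.337 = 5.107

5.107


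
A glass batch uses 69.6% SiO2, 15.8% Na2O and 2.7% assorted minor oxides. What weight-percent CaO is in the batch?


Pieces sum to 100%:
  CaO = 100 - (SiO2 + Na2O + others)
  CaO = 100 - (69.6 + 15.8 + 2.7) = 11.9%

11.9%


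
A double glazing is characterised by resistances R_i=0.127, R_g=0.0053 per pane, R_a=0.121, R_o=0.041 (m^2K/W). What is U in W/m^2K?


Total thermal resistance (series):
  R_total = R_in + R_glass + R_air + R_glass + R_out
  R_total = 0.127 + 0.0053 + 0.121 + 0.0053 + 0.041 = 0.2996 m^2K/W
U-value = 1 / R_total = 1 / 0.2996 = 3.338 W/m^2K

3.338 W/m^2K


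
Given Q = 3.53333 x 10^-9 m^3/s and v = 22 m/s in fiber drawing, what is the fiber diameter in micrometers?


Cross-sectional area from continuity:
  A = Q / v = 3.53333 x 10^-9 / 22 = 1.606059 x 10^-10 m^2
Diameter from circular cross-section:
  d = sqrt(4A / pi) * 10^6 (m -> um)
  d = sqrt(4 * 1.606059 x 10^-10 / pi) * 10^6 = 14.3 um

14.3 um


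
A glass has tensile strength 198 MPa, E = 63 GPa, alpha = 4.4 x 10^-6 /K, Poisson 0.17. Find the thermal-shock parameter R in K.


Thermal shock resistance: R = sigma * (1 - nu) / (E * alpha)
  Numerator = 198 * (1 - 0.17) = 164.34
  Denominator = 63 * 1000 * (4.4 x 10^-6) = 0.2772
  R = 164.34 / 0.2772 = 592.9 K

592.9 K


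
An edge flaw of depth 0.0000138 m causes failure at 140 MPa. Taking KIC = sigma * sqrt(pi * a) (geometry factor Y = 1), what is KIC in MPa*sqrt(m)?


Fracture toughness: KIC = sigma * sqrt(pi * a)
  pi * a = pi * 0.0000138 = 0.000043354
  sqrt(pi * a) = 0.006584
  KIC = 140 * 0.006584 = 0.922 MPa*sqrt(m)

0.922 MPa*sqrt(m)


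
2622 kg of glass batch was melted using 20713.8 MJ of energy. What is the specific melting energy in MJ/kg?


Rearrange E = m * s for s:
  s = E / m
  s = 20713.8 / 2622 = 7.9 MJ/kg

7.9 MJ/kg


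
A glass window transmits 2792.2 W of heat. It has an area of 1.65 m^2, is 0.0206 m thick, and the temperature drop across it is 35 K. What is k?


Fourier's law rearranged: k = Q * t / (A * dT)
  Numerator = 2792.2 * 0.0206 = 57.51932
  Denominator = 1.65 * 35 = 57.75
  k = 57.51932 / 57.75 = 0.996 W/mK

0.996 W/mK


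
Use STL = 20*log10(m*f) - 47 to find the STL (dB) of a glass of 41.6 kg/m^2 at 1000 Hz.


Mass law: STL = 20 * log10(m * f) - 47
  m * f = 41.6 * 1000 = 41600
  log10(41600) = 4.61909
  STL = 20 * 4.61909 - 47 = 92.3818 - 47 = 45.4 dB

45.4 dB


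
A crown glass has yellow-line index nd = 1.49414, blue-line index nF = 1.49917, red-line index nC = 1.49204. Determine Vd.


Abbe number formula: Vd = (nd - 1) / (nF - nC)
  nd - 1 = 1.49414 - 1 = 0.49414
  nF - nC = 1.49917 - 1.49204 = 0.00713
  Vd = 0.49414 / 0.00713 = 69.3

69.3


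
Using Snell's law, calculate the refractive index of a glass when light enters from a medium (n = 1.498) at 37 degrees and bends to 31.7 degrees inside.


Apply Snell's law: n1 * sin(theta1) = n2 * sin(theta2)
  n2 = n1 * sin(theta1) / sin(theta2)
  sin(37) = 0.601815
  sin(31.7) = 0.525472
  n2 = 1.498 * 0.601815 / 0.525472 = 1.7156

1.7156


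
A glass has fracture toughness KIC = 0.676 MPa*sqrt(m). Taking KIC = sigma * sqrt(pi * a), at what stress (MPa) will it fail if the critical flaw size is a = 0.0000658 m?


Rearrange KIC = sigma * sqrt(pi * a):
  sigma = KIC / sqrt(pi * a)
  sqrt(pi * 0.0000658) = 0.014378
  sigma = 0.676 / 0.014378 = 47.02 MPa

47.02 MPa


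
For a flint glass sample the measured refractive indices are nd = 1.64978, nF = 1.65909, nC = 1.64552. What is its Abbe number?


Abbe number formula: Vd = (nd - 1) / (nF - nC)
  nd - 1 = 1.64978 - 1 = 0.64978
  nF - nC = 1.65909 - 1.64552 = 0.01357
  Vd = 0.64978 / 0.01357 = 47.88

47.88


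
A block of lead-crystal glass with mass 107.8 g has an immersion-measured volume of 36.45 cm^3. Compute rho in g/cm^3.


Use the definition of density:
  rho = mass / volume
  rho = 107.8 / 36.45 = 2.957 g/cm^3

2.957 g/cm^3


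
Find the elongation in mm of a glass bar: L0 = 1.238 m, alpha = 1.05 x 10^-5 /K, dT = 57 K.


Thermal expansion formula: dL = alpha * L0 * dT
  dL = (1.05 x 10^-5) * 1.238 * 57 = 0.00074094 m
Convert to mm: 0.00074094 * 1000 = 0.7409 mm

0.7409 mm


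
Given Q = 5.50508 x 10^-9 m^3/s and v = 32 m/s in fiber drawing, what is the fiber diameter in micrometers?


Cross-sectional area from continuity:
  A = Q / v = 5.50508 x 10^-9 / 32 = 1.720338 x 10^-10 m^2
Diameter from circular cross-section:
  d = sqrt(4A / pi) * 10^6 (m -> um)
  d = sqrt(4 * 1.720338 x 10^-10 / pi) * 10^6 = 14.8 um

14.8 um


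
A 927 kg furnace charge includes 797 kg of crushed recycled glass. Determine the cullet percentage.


Cullet ratio = (cullet mass / total batch mass) * 100
  Ratio = 797 / 927 * 100 = 85.98%

85.98%


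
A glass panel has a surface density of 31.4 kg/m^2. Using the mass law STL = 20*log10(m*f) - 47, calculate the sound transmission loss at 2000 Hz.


Mass law: STL = 20 * log10(m * f) - 47
  m * f = 31.4 * 2000 = 62800
  log10(62800) = 4.79796
  STL = 20 * 4.79796 - 47 = 95.9592 - 47 = 49.0 dB

49.0 dB


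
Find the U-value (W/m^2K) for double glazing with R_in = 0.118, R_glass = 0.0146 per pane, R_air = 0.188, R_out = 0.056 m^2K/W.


Total thermal resistance (series):
  R_total = R_in + R_glass + R_air + R_glass + R_out
  R_total = 0.118 + 0.0146 + 0.188 + 0.0146 + 0.056 = 0.3912 m^2K/W
U-value = 1 / R_total = 1 / 0.3912 = 2.556 W/m^2K

2.556 W/m^2K


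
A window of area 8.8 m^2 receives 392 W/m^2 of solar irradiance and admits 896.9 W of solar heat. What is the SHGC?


Rearrange Q = Area * SHGC * Irradiance:
  SHGC = Q / (Area * Irradiance)
  SHGC = 896.9 / (8.8 * 392) = 0.26

0.26


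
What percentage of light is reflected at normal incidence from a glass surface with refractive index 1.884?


Fresnel reflectance at normal incidence:
  R = ((n - 1)/(n + 1))^2
  (n - 1)/(n + 1) = (1.884 - 1)/(1.884 + 1) = 0.306519
  R = 0.306519^2 = 0.0939539
  R(%) = 0.0939539 * 100 = 9.395%

9.395%


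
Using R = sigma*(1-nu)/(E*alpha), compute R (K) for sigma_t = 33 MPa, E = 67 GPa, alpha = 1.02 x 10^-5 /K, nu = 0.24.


Thermal shock resistance: R = sigma * (1 - nu) / (E * alpha)
  Numerator = 33 * (1 - 0.24) = 25.08
  Denominator = 67 * 1000 * (1.02 x 10^-5) = 0.6834
  R = 25.08 / 0.6834 = 36.7 K

36.7 K


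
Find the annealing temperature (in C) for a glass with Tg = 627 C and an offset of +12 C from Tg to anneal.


The annealing temperature is Tg plus the offset:
  T_anneal = 627 + 12 = 639 C

639 C


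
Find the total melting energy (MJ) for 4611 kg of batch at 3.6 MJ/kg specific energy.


Total energy = mass * specific energy
  E = 4611 * 3.6 = 16599.6 MJ

16599.6 MJ


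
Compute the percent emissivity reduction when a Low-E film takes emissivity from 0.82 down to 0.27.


Percentage reduction = (1 - coated/uncoated) * 100
  Ratio = 0.27 / 0.82 = 0.3293
  Reduction = (1 - 0.3293) * 100 = 67.1%

67.1%


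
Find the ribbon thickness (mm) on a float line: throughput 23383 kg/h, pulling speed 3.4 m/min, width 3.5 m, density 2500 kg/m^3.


Ribbon cross-section from mass balance:
  Volume rate = throughput / density = 23383 / 2500 = 9.3532 m^3/h
  thickness = volume rate / (speed * 60 * width), i.e.
  thickness = throughput / (60 * speed * width * density) * 1000
  thickness = 23383 / (60 * 3.4 * 3.5 * 2500) * 1000 = 13.1 mm

13.1 mm


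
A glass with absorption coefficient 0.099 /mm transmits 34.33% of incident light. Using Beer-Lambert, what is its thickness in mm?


Rearrange T = exp(-alpha * thickness):
  thickness = -ln(T) / alpha
  T = 34.33/100 = 0.3433
  ln(T) = -1.06915
  -ln(T) = 1.06915
  thickness = 1.06915 / 0.099 = 10.8 mm

10.8 mm


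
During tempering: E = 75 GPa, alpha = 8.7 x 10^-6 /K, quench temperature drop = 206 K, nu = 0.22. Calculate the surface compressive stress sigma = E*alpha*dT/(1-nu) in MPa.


Tempering stress: sigma = E * alpha * dT / (1 - nu)
  E (MPa) = 75 * 1000 = 75000
  Numerator = 75000 * (8.7 x 10^-6) * 206 = 134.415
  Denominator = 1 - 0.22 = 0.78
  sigma = 134.415 / 0.78 = 172.3 MPa

172.3 MPa


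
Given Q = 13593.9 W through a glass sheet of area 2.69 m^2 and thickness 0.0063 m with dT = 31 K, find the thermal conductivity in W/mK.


Fourier's law rearranged: k = Q * t / (A * dT)
  Numerator = 13593.9 * 0.0063 = 85.64157
  Denominator = 2.69 * 31 = 83.39
  k = 85.64157 / 83.39 = 1.027 W/mK

1.027 W/mK


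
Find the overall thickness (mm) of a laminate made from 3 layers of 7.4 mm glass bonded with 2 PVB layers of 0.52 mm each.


Total thickness = glass contribution + PVB contribution
  Glass: 3 * 7.4 = 22.2 mm
  PVB: 2 * 0.52 = 1.04 mm
  Total = 22.2 + 1.04 = 23.24 mm

23.24 mm


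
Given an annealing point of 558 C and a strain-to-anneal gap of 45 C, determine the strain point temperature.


Strain point = annealing point - difference:
  T_strain = 558 - 45 = 513 C

513 C


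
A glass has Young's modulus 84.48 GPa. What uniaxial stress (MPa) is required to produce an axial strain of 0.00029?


Rearrange E = sigma / epsilon:
  sigma = E * epsilon
  E (MPa) = 84.48 * 1000 = 84480
  sigma = 84480 * 0.00029 = 24.5 MPa

24.5 MPa


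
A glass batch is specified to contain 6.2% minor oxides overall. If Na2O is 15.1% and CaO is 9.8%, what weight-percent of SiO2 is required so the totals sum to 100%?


Known pieces sum to 100%:
  SiO2 = 100 - (others + Na2O + CaO)
  SiO2 = 100 - (6.2 + 15.1 + 9.8) = 68.9%

68.9%
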